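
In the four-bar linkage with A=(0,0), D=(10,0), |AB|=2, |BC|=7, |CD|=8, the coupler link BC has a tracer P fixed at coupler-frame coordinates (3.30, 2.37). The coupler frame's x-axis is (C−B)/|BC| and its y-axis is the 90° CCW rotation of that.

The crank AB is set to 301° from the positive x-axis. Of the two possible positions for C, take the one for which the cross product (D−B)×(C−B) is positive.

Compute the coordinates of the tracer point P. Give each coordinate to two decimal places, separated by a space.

A=(0,0), D=(10.00,0)
B = A + 2.00·(cos301°, sin301°) = (1.0301, -1.7143)
|BD| = 9.1323
circle(B,7.00) ∩ circle(D,8.00): a=3.7449, h=5.9140
  candidates: C₊=(3.5982,4.7976) cross=54.009; C₋=(5.8186,-6.8202) cross=-54.009
  mode + wants cross > 0 → take C=(3.5982,4.7976) (cross=54.009)
ex = (C−B)/|BC| = (0.3669,0.9303); ey = (-0.9303,0.3669)
P = B + 3.30·ex + 2.37·ey = (0.0360,2.2250)

0.04 2.23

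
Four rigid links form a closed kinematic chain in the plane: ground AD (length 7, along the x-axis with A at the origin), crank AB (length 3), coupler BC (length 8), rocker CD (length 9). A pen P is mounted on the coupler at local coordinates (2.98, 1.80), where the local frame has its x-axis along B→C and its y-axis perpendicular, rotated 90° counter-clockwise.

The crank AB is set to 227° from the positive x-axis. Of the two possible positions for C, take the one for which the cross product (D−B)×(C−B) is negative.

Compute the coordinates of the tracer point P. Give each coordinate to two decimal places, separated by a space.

1.28 -3.23

A=(0,0), D=(7.00,0)
B = A + 3.00·(cos227°, sin227°) = (-2.0460, -2.1941)
|BD| = 9.3083
circle(B,8.00) ∩ circle(D,9.00): a=3.7410, h=7.0714
  candidates: C₊=(-0.0772,5.5599) cross=65.823; C₋=(3.2564,-8.1845) cross=-65.823
  mode - wants cross < 0 → take C=(3.2564,-8.1845) (cross=-65.823)
ex = (C−B)/|BC| = (0.6628,-0.7488); ey = (0.7488,0.6628)
P = B + 2.98·ex + 1.80·ey = (1.2770,-3.2324)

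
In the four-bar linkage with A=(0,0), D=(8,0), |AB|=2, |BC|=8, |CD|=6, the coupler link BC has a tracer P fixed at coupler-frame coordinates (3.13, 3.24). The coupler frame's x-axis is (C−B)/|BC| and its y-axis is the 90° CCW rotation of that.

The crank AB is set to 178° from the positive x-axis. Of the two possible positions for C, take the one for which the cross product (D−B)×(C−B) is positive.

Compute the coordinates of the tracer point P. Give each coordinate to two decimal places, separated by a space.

-1.41 4.54

A=(0,0), D=(8.00,0)
B = A + 2.00·(cos178°, sin178°) = (-1.9988, 0.0698)
|BD| = 9.9990
circle(B,8.00) ∩ circle(D,6.00): a=6.3996, h=4.8005
  candidates: C₊=(4.4342,4.8255) cross=48.000; C₋=(4.3672,-4.7752) cross=-48.000
  mode + wants cross > 0 → take C=(4.4342,4.8255) (cross=48.000)
ex = (C−B)/|BC| = (0.8041,0.5945); ey = (-0.5945,0.8041)
P = B + 3.13·ex + 3.24·ey = (-1.4079,4.5358)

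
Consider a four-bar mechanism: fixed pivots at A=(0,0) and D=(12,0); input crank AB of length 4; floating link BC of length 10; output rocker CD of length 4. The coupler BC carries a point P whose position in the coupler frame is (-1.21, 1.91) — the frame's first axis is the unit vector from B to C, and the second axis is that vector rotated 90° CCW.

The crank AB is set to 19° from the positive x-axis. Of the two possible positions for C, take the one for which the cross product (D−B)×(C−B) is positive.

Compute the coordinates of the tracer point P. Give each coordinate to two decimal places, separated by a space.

2.15 2.86

A=(0,0), D=(12.00,0)
B = A + 4.00·(cos19°, sin19°) = (3.7821, 1.3023)
|BD| = 8.3205
circle(B,10.00) ∩ circle(D,4.00): a=9.2080, h=3.9003
  candidates: C₊=(13.4871,3.7133) cross=32.452; C₋=(12.2662,-3.9911) cross=-32.452
  mode + wants cross > 0 → take C=(13.4871,3.7133) (cross=32.452)
ex = (C−B)/|BC| = (0.9705,0.2411); ey = (-0.2411,0.9705)
P = B + -1.21·ex + 1.91·ey = (2.1473,2.8642)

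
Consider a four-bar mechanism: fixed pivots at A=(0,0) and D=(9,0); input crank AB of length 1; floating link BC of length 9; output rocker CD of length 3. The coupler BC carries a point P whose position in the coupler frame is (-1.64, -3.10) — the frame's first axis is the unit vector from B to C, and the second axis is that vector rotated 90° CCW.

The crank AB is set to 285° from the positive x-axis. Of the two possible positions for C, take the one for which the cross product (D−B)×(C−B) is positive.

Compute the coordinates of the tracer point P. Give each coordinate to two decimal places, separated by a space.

0.12 -4.47

A=(0,0), D=(9.00,0)
B = A + 1.00·(cos285°, sin285°) = (0.2588, -0.9659)
|BD| = 8.7944
circle(B,9.00) ∩ circle(D,3.00): a=8.4907, h=2.9846
  candidates: C₊=(8.3704,2.9332) cross=26.248; C₋=(9.0260,-2.9999) cross=-26.248
  mode + wants cross > 0 → take C=(8.3704,2.9332) (cross=26.248)
ex = (C−B)/|BC| = (0.9013,0.4332); ey = (-0.4332,0.9013)
P = B + -1.64·ex + -3.10·ey = (0.1237,-4.4704)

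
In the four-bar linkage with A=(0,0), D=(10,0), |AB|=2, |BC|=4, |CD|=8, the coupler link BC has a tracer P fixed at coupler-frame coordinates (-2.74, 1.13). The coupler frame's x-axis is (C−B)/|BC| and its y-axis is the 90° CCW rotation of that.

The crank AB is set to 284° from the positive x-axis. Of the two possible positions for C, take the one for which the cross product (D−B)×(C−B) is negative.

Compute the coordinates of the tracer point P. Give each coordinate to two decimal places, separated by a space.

-0.80 0.73

A=(0,0), D=(10.00,0)
B = A + 2.00·(cos284°, sin284°) = (0.4838, -1.9406)
|BD| = 9.7120
circle(B,4.00) ∩ circle(D,8.00): a=2.3848, h=3.2113
  candidates: C₊=(2.1789,1.6825) cross=31.188; C₋=(3.4623,-4.6106) cross=-31.188
  mode - wants cross < 0 → take C=(3.4623,-4.6106) (cross=-31.188)
ex = (C−B)/|BC| = (0.7446,-0.6675); ey = (0.6675,0.7446)
P = B + -2.74·ex + 1.13·ey = (-0.8021,0.7298)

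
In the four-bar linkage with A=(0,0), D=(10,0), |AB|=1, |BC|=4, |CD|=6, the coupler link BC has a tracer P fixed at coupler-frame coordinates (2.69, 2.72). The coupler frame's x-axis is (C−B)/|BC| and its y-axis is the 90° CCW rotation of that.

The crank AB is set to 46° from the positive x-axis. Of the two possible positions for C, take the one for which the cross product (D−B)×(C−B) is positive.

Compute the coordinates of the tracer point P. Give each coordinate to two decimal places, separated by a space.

A=(0,0), D=(10.00,0)
B = A + 1.00·(cos46°, sin46°) = (0.6947, 0.7193)
|BD| = 9.3331
circle(B,4.00) ∩ circle(D,6.00): a=3.5951, h=1.7536
  candidates: C₊=(4.4142,2.1907) cross=16.367; C₋=(4.1439,-1.3062) cross=-16.367
  mode + wants cross > 0 → take C=(4.4142,2.1907) (cross=16.367)
ex = (C−B)/|BC| = (0.9299,0.3678); ey = (-0.3678,0.9299)
P = B + 2.69·ex + 2.72·ey = (2.1956,4.2381)

2.20 4.24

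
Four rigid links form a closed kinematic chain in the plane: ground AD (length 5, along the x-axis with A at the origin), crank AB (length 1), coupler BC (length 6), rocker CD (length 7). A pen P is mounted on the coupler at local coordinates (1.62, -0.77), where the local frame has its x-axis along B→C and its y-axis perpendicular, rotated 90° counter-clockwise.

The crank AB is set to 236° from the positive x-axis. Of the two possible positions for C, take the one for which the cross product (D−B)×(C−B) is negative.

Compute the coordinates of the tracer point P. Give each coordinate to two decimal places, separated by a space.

-0.59 -2.62

A=(0,0), D=(5.00,0)
B = A + 1.00·(cos236°, sin236°) = (-0.5592, -0.8290)
|BD| = 5.6207
circle(B,6.00) ∩ circle(D,7.00): a=1.6539, h=5.7676
  candidates: C₊=(0.2259,5.1194) cross=32.418; C₋=(1.9273,-6.2896) cross=-32.418
  mode - wants cross < 0 → take C=(1.9273,-6.2896) (cross=-32.418)
ex = (C−B)/|BC| = (0.4144,-0.9101); ey = (0.9101,0.4144)
P = B + 1.62·ex + -0.77·ey = (-0.5886,-2.6225)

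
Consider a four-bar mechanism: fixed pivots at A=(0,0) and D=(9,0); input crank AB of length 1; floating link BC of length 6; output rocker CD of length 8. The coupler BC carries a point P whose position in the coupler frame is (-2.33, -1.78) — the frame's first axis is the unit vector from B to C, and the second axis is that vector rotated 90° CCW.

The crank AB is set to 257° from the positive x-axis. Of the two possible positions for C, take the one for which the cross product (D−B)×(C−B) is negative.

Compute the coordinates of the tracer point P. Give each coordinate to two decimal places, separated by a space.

-3.06 -0.21

A=(0,0), D=(9.00,0)
B = A + 1.00·(cos257°, sin257°) = (-0.2250, -0.9744)
|BD| = 9.2763
circle(B,6.00) ∩ circle(D,8.00): a=3.1289, h=5.1196
  candidates: C₊=(2.3489,4.4455) cross=47.490; C₋=(3.4244,-5.7370) cross=-47.490
  mode - wants cross < 0 → take C=(3.4244,-5.7370) (cross=-47.490)
ex = (C−B)/|BC| = (0.6082,-0.7938); ey = (0.7938,0.6082)
P = B + -2.33·ex + -1.78·ey = (-3.0550,-0.2075)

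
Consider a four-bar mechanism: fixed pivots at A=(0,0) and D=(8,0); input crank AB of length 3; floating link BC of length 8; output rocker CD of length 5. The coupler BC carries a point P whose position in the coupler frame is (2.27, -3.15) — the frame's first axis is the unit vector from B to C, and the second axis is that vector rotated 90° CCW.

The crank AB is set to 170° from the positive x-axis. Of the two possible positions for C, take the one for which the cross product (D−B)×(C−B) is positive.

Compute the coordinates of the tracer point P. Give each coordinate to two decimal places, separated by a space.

A=(0,0), D=(8.00,0)
B = A + 3.00·(cos170°, sin170°) = (-2.9544, 0.5209)
|BD| = 10.9668
circle(B,8.00) ∩ circle(D,5.00): a=7.2615, h=3.3572
  candidates: C₊=(4.4583,3.5294) cross=36.818; C₋=(4.1394,-3.1774) cross=-36.818
  mode + wants cross > 0 → take C=(4.4583,3.5294) (cross=36.818)
ex = (C−B)/|BC| = (0.9266,0.3761); ey = (-0.3761,0.9266)
P = B + 2.27·ex + -3.15·ey = (0.3335,-1.5442)

0.33 -1.54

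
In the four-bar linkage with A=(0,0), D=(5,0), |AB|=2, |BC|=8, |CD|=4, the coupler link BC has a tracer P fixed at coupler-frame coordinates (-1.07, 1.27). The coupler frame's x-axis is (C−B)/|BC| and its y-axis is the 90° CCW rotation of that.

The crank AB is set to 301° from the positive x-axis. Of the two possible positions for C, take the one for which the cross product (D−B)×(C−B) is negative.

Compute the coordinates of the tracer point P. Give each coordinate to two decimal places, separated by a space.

-0.21 -0.60

A=(0,0), D=(5.00,0)
B = A + 2.00·(cos301°, sin301°) = (1.0301, -1.7143)
|BD| = 4.3243
circle(B,8.00) ∩ circle(D,4.00): a=7.7122, h=2.1265
  candidates: C₊=(7.2673,3.2953) cross=9.195; C₋=(8.9534,-0.6091) cross=-9.195
  mode - wants cross < 0 → take C=(8.9534,-0.6091) (cross=-9.195)
ex = (C−B)/|BC| = (0.9904,0.1382); ey = (-0.1382,0.9904)
P = B + -1.07·ex + 1.27·ey = (-0.2051,-0.6043)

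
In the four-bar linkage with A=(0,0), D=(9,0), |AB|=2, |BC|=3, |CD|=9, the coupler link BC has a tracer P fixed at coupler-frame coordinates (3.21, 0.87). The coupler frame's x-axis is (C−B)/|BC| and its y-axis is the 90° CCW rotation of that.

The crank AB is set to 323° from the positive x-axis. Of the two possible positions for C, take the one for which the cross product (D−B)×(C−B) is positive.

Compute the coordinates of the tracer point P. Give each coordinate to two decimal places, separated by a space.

A=(0,0), D=(9.00,0)
B = A + 2.00·(cos323°, sin323°) = (1.5973, -1.2036)
|BD| = 7.4999
circle(B,3.00) ∩ circle(D,9.00): a=-1.0501, h=2.8102
  candidates: C₊=(0.1098,1.4016) cross=21.077; C₋=(1.0118,-4.1459) cross=-21.077
  mode + wants cross > 0 → take C=(0.1098,1.4016) (cross=21.077)
ex = (C−B)/|BC| = (-0.4958,0.8684); ey = (-0.8684,-0.4958)
P = B + 3.21·ex + 0.87·ey = (-0.7498,1.1527)

-0.75 1.15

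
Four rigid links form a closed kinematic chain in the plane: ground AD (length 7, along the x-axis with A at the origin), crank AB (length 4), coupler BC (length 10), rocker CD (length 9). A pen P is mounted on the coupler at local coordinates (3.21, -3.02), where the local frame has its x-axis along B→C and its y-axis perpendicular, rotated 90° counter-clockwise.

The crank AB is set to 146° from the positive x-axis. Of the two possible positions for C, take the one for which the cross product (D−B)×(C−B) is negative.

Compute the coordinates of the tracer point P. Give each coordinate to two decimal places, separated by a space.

A=(0,0), D=(7.00,0)
B = A + 4.00·(cos146°, sin146°) = (-3.3162, 2.2368)
|BD| = 10.5559
circle(B,10.00) ∩ circle(D,9.00): a=6.1779, h=7.8634
  candidates: C₊=(4.3877,8.6125) cross=83.005; C₋=(1.0552,-6.7572) cross=-83.005
  mode - wants cross < 0 → take C=(1.0552,-6.7572) (cross=-83.005)
ex = (C−B)/|BC| = (0.4371,-0.8994); ey = (0.8994,0.4371)
P = B + 3.21·ex + -3.02·ey = (-4.6291,-1.9704)

-4.63 -1.97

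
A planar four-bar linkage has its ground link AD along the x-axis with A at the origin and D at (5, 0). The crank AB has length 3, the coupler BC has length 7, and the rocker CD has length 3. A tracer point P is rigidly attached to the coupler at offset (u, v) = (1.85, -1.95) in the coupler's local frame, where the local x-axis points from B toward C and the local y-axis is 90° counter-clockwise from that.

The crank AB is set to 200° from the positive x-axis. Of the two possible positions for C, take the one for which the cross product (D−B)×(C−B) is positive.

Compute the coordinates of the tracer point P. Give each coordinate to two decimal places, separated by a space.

A=(0,0), D=(5.00,0)
B = A + 3.00·(cos200°, sin200°) = (-2.8191, -1.0261)
|BD| = 7.8861
circle(B,7.00) ∩ circle(D,3.00): a=6.4792, h=2.6496
  candidates: C₊=(3.2603,2.4440) cross=20.895; C₋=(3.9497,-2.8102) cross=-20.895
  mode + wants cross > 0 → take C=(3.2603,2.4440) (cross=20.895)
ex = (C−B)/|BC| = (0.8685,0.4957); ey = (-0.4957,0.8685)
P = B + 1.85·ex + -1.95·ey = (-0.2457,-1.8025)

-0.25 -1.80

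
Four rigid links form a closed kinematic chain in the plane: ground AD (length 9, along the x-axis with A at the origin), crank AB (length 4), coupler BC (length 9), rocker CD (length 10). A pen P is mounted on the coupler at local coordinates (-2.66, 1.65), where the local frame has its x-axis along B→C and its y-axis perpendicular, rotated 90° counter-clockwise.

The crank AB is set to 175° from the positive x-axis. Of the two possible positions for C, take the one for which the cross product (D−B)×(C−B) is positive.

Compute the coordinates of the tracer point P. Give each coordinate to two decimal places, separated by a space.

-6.98 -0.56

A=(0,0), D=(9.00,0)
B = A + 4.00·(cos175°, sin175°) = (-3.9848, 0.3486)
|BD| = 12.9895
circle(B,9.00) ∩ circle(D,10.00): a=5.7634, h=6.9126
  candidates: C₊=(1.9620,7.1040) cross=89.791; C₋=(1.5910,-6.7161) cross=-89.791
  mode + wants cross > 0 → take C=(1.9620,7.1040) (cross=89.791)
ex = (C−B)/|BC| = (0.6608,0.7506); ey = (-0.7506,0.6608)
P = B + -2.66·ex + 1.65·ey = (-6.9809,-0.5577)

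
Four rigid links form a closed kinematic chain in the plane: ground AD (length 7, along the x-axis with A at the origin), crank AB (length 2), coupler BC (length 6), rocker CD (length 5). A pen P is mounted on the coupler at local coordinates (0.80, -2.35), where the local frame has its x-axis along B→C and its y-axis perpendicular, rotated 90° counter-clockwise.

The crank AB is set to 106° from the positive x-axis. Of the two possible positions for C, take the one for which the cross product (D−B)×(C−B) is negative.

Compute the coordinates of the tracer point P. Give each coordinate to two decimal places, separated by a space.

-1.99 -0.10

A=(0,0), D=(7.00,0)
B = A + 2.00·(cos106°, sin106°) = (-0.5513, 1.9225)
|BD| = 7.7922
circle(B,6.00) ∩ circle(D,5.00): a=4.6019, h=3.8500
  candidates: C₊=(4.8583,4.5181) cross=30.000; C₋=(2.9585,-2.9438) cross=-30.000
  mode - wants cross < 0 → take C=(2.9585,-2.9438) (cross=-30.000)
ex = (C−B)/|BC| = (0.5850,-0.8111); ey = (0.8111,0.5850)
P = B + 0.80·ex + -2.35·ey = (-1.9893,-0.1010)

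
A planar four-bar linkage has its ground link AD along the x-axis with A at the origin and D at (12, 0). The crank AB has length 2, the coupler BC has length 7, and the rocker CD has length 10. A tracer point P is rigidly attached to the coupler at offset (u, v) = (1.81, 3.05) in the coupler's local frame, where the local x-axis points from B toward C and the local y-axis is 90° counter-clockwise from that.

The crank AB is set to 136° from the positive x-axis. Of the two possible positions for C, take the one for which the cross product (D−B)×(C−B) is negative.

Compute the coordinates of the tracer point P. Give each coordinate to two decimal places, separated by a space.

A=(0,0), D=(12.00,0)
B = A + 2.00·(cos136°, sin136°) = (-1.4387, 1.3893)
|BD| = 13.5103
circle(B,7.00) ∩ circle(D,10.00): a=4.8677, h=5.0305
  candidates: C₊=(3.9205,5.8925) cross=67.963; C₋=(2.8859,-4.1150) cross=-67.963
  mode - wants cross < 0 → take C=(2.8859,-4.1150) (cross=-67.963)
ex = (C−B)/|BC| = (0.6178,-0.7863); ey = (0.7863,0.6178)
P = B + 1.81·ex + 3.05·ey = (2.0779,1.8503)

2.08 1.85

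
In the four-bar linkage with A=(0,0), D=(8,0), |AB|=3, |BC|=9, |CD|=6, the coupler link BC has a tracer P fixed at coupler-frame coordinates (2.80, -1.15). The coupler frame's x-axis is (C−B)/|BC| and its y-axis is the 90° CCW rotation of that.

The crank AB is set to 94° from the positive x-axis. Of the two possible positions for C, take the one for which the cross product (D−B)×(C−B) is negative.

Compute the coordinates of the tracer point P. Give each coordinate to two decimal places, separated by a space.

0.22 -0.00

A=(0,0), D=(8.00,0)
B = A + 3.00·(cos94°, sin94°) = (-0.2093, 2.9927)
|BD| = 8.7378
circle(B,9.00) ∩ circle(D,6.00): a=6.9439, h=5.7256
  candidates: C₊=(8.2757,5.9937) cross=50.029; C₋=(4.3536,-4.7649) cross=-50.029
  mode - wants cross < 0 → take C=(4.3536,-4.7649) (cross=-50.029)
ex = (C−B)/|BC| = (0.5070,-0.8620); ey = (0.8620,0.5070)
P = B + 2.80·ex + -1.15·ey = (0.2191,-0.0038)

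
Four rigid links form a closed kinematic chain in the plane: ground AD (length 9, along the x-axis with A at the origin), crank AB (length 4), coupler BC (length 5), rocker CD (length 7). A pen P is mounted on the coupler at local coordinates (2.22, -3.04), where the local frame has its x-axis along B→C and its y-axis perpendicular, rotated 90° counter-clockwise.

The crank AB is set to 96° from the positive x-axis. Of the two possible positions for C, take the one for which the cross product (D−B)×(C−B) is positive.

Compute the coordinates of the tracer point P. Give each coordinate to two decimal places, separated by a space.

A=(0,0), D=(9.00,0)
B = A + 4.00·(cos96°, sin96°) = (-0.4181, 3.9781)
|BD| = 10.2238
circle(B,5.00) ∩ circle(D,7.00): a=3.9382, h=3.0807
  candidates: C₊=(4.4084,5.2837) cross=31.497; C₋=(2.0110,-0.3922) cross=-31.497
  mode + wants cross > 0 → take C=(4.4084,5.2837) (cross=31.497)
ex = (C−B)/|BC| = (0.9653,0.2611); ey = (-0.2611,0.9653)
P = B + 2.22·ex + -3.04·ey = (2.5187,1.6232)

2.52 1.62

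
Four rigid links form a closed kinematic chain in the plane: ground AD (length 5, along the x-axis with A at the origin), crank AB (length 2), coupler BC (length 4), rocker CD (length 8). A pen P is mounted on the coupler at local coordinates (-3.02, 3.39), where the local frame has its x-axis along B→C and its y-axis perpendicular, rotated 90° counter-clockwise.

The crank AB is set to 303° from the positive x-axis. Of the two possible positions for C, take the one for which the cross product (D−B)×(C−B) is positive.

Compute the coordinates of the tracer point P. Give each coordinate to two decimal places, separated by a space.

3.78 -5.34

A=(0,0), D=(5.00,0)
B = A + 2.00·(cos303°, sin303°) = (1.0893, -1.6773)
|BD| = 4.2553
circle(B,4.00) ∩ circle(D,8.00): a=-3.5125, h=1.9138
  candidates: C₊=(-2.8932,-1.3030) cross=8.144; C₋=(-1.3844,-4.8207) cross=-8.144
  mode + wants cross > 0 → take C=(-2.8932,-1.3030) (cross=8.144)
ex = (C−B)/|BC| = (-0.9956,0.0936); ey = (-0.0936,-0.9956)
P = B + -3.02·ex + 3.39·ey = (3.7788,-5.3351)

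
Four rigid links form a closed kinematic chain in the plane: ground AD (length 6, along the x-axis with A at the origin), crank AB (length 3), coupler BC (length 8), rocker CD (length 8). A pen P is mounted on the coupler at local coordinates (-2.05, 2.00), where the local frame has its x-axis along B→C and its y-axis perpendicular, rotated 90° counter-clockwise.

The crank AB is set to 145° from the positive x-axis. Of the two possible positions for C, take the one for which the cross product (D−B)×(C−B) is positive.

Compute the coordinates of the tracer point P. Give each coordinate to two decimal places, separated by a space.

-5.32 1.64

A=(0,0), D=(6.00,0)
B = A + 3.00·(cos145°, sin145°) = (-2.4575, 1.7207)
|BD| = 8.6307
circle(B,8.00) ∩ circle(D,8.00): a=4.3154, h=6.7363
  candidates: C₊=(3.1143,7.4614) cross=58.139; C₋=(0.4282,-5.7407) cross=-58.139
  mode + wants cross > 0 → take C=(3.1143,7.4614) (cross=58.139)
ex = (C−B)/|BC| = (0.6965,0.7176); ey = (-0.7176,0.6965)
P = B + -2.05·ex + 2.00·ey = (-5.3204,1.6426)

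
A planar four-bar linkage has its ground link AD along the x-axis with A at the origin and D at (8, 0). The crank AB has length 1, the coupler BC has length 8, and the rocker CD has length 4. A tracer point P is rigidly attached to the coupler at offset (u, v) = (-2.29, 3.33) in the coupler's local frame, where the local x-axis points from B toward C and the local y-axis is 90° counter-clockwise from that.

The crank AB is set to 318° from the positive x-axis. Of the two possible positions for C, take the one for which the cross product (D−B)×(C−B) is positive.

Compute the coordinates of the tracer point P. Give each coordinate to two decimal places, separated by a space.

-3.05 0.74

A=(0,0), D=(8.00,0)
B = A + 1.00·(cos318°, sin318°) = (0.7431, -0.6691)
|BD| = 7.2876
circle(B,8.00) ∩ circle(D,4.00): a=6.9371, h=3.9846
  candidates: C₊=(7.2851,3.9356) cross=29.038; C₋=(8.0168,-4.0000) cross=-29.038
  mode + wants cross > 0 → take C=(7.2851,3.9356) (cross=29.038)
ex = (C−B)/|BC| = (0.8177,0.5756); ey = (-0.5756,0.8177)
P = B + -2.29·ex + 3.33·ey = (-3.0462,0.7358)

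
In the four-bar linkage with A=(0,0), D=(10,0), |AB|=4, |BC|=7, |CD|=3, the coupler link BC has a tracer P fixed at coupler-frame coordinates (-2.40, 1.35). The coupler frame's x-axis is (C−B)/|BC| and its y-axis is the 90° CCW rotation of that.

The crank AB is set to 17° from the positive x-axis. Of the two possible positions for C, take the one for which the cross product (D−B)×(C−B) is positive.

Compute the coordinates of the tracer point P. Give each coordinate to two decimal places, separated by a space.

1.16 1.87

A=(0,0), D=(10.00,0)
B = A + 4.00·(cos17°, sin17°) = (3.8252, 1.1695)
|BD| = 6.2846
circle(B,7.00) ∩ circle(D,3.00): a=6.3247, h=2.9997
  candidates: C₊=(10.5976,2.9399) cross=18.852; C₋=(9.4812,-2.9548) cross=-18.852
  mode + wants cross > 0 → take C=(10.5976,2.9399) (cross=18.852)
ex = (C−B)/|BC| = (0.9675,0.2529); ey = (-0.2529,0.9675)
P = B + -2.40·ex + 1.35·ey = (1.1618,1.8686)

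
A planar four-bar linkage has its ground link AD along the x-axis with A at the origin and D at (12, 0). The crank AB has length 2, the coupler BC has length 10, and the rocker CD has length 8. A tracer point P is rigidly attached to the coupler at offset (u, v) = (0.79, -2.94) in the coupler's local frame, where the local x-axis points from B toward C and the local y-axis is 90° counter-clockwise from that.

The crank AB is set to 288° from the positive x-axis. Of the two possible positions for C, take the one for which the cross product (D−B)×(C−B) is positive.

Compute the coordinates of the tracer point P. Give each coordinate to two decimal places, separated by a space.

3.43 -3.07

A=(0,0), D=(12.00,0)
B = A + 2.00·(cos288°, sin288°) = (0.6180, -1.9021)
|BD| = 11.5398
circle(B,10.00) ∩ circle(D,8.00): a=7.3297, h=6.8026
  candidates: C₊=(6.7262,6.0156) cross=78.501; C₋=(8.9688,-7.4035) cross=-78.501
  mode + wants cross > 0 → take C=(6.7262,6.0156) (cross=78.501)
ex = (C−B)/|BC| = (0.6108,0.7918); ey = (-0.7918,0.6108)
P = B + 0.79·ex + -2.94·ey = (3.4284,-3.0724)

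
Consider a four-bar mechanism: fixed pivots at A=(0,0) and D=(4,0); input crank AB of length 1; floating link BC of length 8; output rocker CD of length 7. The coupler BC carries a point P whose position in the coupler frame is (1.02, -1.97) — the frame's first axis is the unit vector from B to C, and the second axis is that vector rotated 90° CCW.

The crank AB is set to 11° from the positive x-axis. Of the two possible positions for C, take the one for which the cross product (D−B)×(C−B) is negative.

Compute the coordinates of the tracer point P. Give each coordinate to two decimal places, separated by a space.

-0.33 -1.60

A=(0,0), D=(4.00,0)
B = A + 1.00·(cos11°, sin11°) = (0.9816, 0.1908)
|BD| = 3.0244
circle(B,8.00) ∩ circle(D,7.00): a=3.9920, h=6.9328
  candidates: C₊=(5.4031,6.8579) cross=20.968; C₋=(4.5283,-6.9800) cross=-20.968
  mode - wants cross < 0 → take C=(4.5283,-6.9800) (cross=-20.968)
ex = (C−B)/|BC| = (0.4433,-0.8964); ey = (0.8964,0.4433)
P = B + 1.02·ex + -1.97·ey = (-0.3320,-1.5968)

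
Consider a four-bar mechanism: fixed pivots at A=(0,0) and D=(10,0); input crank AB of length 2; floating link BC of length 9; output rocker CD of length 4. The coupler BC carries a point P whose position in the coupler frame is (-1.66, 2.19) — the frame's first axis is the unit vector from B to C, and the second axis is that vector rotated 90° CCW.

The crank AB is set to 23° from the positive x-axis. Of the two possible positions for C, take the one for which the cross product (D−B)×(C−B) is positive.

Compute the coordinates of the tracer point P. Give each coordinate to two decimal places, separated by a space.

A=(0,0), D=(10.00,0)
B = A + 2.00·(cos23°, sin23°) = (1.8410, 0.7815)
|BD| = 8.1963
circle(B,9.00) ∩ circle(D,4.00): a=8.0634, h=3.9978
  candidates: C₊=(10.2488,3.9923) cross=32.767; C₋=(9.4865,-3.9669) cross=-32.767
  mode + wants cross > 0 → take C=(10.2488,3.9923) (cross=32.767)
ex = (C−B)/|BC| = (0.9342,0.3568); ey = (-0.3568,0.9342)
P = B + -1.66·ex + 2.19·ey = (-0.4911,2.2351)

-0.49 2.24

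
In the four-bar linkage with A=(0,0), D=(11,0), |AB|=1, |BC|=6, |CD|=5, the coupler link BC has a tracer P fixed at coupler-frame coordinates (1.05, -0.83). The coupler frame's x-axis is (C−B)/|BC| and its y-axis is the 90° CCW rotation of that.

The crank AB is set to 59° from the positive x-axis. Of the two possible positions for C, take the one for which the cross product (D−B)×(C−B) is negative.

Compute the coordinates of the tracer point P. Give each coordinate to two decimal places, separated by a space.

1.22 -0.28

A=(0,0), D=(11.00,0)
B = A + 1.00·(cos59°, sin59°) = (0.5150, 0.8572)
|BD| = 10.5199
circle(B,6.00) ∩ circle(D,5.00): a=5.7828, h=1.5998
  candidates: C₊=(6.4089,1.9805) cross=16.830; C₋=(6.1482,-1.2085) cross=-16.830
  mode - wants cross < 0 → take C=(6.1482,-1.2085) (cross=-16.830)
ex = (C−B)/|BC| = (0.9389,-0.3443); ey = (0.3443,0.9389)
P = B + 1.05·ex + -0.83·ey = (1.2151,-0.2836)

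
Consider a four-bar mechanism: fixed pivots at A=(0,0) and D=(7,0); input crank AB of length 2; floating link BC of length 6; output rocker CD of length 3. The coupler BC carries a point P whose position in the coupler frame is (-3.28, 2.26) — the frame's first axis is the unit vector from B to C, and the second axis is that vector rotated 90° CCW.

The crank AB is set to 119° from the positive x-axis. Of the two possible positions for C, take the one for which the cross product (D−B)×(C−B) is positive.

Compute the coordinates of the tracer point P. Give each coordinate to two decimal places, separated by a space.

A=(0,0), D=(7.00,0)
B = A + 2.00·(cos119°, sin119°) = (-0.9696, 1.7492)
|BD| = 8.1593
circle(B,6.00) ∩ circle(D,3.00): a=5.7342, h=1.7660
  candidates: C₊=(5.0099,2.2449) cross=14.409; C₋=(4.2527,-1.2050) cross=-14.409
  mode + wants cross > 0 → take C=(5.0099,2.2449) (cross=14.409)
ex = (C−B)/|BC| = (0.9966,0.0826); ey = (-0.0826,0.9966)
P = B + -3.28·ex + 2.26·ey = (-4.4251,3.7306)

-4.43 3.73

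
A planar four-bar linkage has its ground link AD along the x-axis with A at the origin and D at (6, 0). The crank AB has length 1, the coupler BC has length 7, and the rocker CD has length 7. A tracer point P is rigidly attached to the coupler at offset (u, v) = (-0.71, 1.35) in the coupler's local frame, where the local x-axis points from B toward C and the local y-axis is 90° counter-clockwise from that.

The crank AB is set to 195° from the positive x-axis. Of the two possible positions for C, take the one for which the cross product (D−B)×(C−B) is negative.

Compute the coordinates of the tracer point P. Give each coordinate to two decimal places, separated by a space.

A=(0,0), D=(6.00,0)
B = A + 1.00·(cos195°, sin195°) = (-0.9659, -0.2588)
|BD| = 6.9707
circle(B,7.00) ∩ circle(D,7.00): a=3.4854, h=6.0706
  candidates: C₊=(2.2916,5.9370) cross=42.317; C₋=(2.7424,-6.1958) cross=-42.317
  mode - wants cross < 0 → take C=(2.7424,-6.1958) (cross=-42.317)
ex = (C−B)/|BC| = (0.5298,-0.8481); ey = (0.8481,0.5298)
P = B + -0.71·ex + 1.35·ey = (-0.1971,1.0585)

-0.20 1.06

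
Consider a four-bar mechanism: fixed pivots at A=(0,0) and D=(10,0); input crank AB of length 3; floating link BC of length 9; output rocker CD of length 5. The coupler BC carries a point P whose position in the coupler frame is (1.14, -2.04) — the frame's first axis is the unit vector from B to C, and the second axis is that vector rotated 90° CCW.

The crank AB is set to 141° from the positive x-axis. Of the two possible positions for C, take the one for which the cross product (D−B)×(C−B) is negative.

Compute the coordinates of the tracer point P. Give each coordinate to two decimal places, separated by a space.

A=(0,0), D=(10.00,0)
B = A + 3.00·(cos141°, sin141°) = (-2.3314, 1.8880)
|BD| = 12.4751
circle(B,9.00) ∩ circle(D,5.00): a=8.4820, h=3.0092
  candidates: C₊=(6.5083,3.5788) cross=37.540; C₋=(5.5975,-2.3702) cross=-37.540
  mode - wants cross < 0 → take C=(5.5975,-2.3702) (cross=-37.540)
ex = (C−B)/|BC| = (0.8810,-0.4731); ey = (0.4731,0.8810)
P = B + 1.14·ex + -2.04·ey = (-2.2923,-0.4486)

-2.29 -0.45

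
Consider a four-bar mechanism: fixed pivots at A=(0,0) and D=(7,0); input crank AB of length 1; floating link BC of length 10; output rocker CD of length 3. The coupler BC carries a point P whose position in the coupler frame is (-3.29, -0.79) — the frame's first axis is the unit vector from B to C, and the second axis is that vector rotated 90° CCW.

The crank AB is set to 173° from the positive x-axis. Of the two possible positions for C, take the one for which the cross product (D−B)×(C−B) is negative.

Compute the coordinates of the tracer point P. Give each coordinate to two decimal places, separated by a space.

-4.37 0.22

A=(0,0), D=(7.00,0)
B = A + 1.00·(cos173°, sin173°) = (-0.9925, 0.1219)
|BD| = 7.9935
circle(B,10.00) ∩ circle(D,3.00): a=9.6889, h=2.4750
  candidates: C₊=(8.7329,2.4489) cross=19.784; C₋=(8.6575,-2.5006) cross=-19.784
  mode - wants cross < 0 → take C=(8.6575,-2.5006) (cross=-19.784)
ex = (C−B)/|BC| = (0.9650,-0.2622); ey = (0.2622,0.9650)
P = B + -3.29·ex + -0.79·ey = (-4.3746,0.2223)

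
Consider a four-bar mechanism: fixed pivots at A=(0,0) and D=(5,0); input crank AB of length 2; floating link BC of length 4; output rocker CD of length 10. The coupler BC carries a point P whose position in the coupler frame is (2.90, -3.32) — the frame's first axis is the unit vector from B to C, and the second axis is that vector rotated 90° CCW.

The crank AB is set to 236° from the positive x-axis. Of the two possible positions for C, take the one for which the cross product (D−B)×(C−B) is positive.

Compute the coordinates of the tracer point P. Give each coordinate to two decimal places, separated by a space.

-3.06 2.30

A=(0,0), D=(5.00,0)
B = A + 2.00·(cos236°, sin236°) = (-1.1184, -1.6581)
|BD| = 6.3391
circle(B,4.00) ∩ circle(D,10.00): a=-3.4560, h=2.0139
  candidates: C₊=(-4.9809,-0.6183) cross=12.766; C₋=(-3.9273,-4.5058) cross=-12.766
  mode + wants cross > 0 → take C=(-4.9809,-0.6183) (cross=12.766)
ex = (C−B)/|BC| = (-0.9656,0.2600); ey = (-0.2600,-0.9656)
P = B + 2.90·ex + -3.32·ey = (-3.0556,2.3017)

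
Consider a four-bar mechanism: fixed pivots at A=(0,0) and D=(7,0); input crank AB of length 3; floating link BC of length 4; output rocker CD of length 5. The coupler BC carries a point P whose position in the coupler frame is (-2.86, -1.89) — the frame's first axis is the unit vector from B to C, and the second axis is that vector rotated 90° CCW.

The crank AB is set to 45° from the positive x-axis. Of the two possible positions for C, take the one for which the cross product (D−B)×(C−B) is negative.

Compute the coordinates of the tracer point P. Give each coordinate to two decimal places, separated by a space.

0.06 4.86

A=(0,0), D=(7.00,0)
B = A + 3.00·(cos45°, sin45°) = (2.1213, 2.1213)
|BD| = 5.3199
circle(B,4.00) ∩ circle(D,5.00): a=1.8141, h=3.5650
  candidates: C₊=(5.2065,4.6673) cross=18.965; C₋=(2.3634,-1.8713) cross=-18.965
  mode - wants cross < 0 → take C=(2.3634,-1.8713) (cross=-18.965)
ex = (C−B)/|BC| = (0.0605,-0.9982); ey = (0.9982,0.0605)
P = B + -2.86·ex + -1.89·ey = (0.0617,4.8617)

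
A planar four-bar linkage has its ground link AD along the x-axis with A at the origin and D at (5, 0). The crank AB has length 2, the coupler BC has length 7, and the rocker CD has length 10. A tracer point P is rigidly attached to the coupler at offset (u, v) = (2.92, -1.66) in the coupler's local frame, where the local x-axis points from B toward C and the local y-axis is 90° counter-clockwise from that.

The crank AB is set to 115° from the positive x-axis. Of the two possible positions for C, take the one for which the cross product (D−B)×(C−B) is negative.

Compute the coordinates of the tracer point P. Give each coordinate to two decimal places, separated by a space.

-3.63 -0.07

A=(0,0), D=(5.00,0)
B = A + 2.00·(cos115°, sin115°) = (-0.8452, 1.8126)
|BD| = 6.1198
circle(B,7.00) ∩ circle(D,10.00): a=-1.1069, h=6.9119
  candidates: C₊=(0.1448,8.7423) cross=42.300; C₋=(-3.9497,-4.4613) cross=-42.300
  mode - wants cross < 0 → take C=(-3.9497,-4.4613) (cross=-42.300)
ex = (C−B)/|BC| = (-0.4435,-0.8963); ey = (0.8963,-0.4435)
P = B + 2.92·ex + -1.66·ey = (-3.6280,-0.0683)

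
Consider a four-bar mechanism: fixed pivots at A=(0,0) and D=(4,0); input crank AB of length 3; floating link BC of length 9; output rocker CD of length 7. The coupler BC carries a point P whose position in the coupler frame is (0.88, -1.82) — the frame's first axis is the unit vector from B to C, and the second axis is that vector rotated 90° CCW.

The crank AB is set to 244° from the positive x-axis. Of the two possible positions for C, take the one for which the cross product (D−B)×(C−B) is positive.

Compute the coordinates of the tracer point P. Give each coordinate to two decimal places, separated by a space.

0.65 -2.22

A=(0,0), D=(4.00,0)
B = A + 3.00·(cos244°, sin244°) = (-1.3151, -2.6964)
|BD| = 5.9599
circle(B,9.00) ∩ circle(D,7.00): a=5.6646, h=6.9938
  candidates: C₊=(0.5725,6.1034) cross=41.682; C₋=(6.9007,-6.3707) cross=-41.682
  mode + wants cross > 0 → take C=(0.5725,6.1034) (cross=41.682)
ex = (C−B)/|BC| = (0.2097,0.9778); ey = (-0.9778,0.2097)
P = B + 0.88·ex + -1.82·ey = (0.6490,-2.2177)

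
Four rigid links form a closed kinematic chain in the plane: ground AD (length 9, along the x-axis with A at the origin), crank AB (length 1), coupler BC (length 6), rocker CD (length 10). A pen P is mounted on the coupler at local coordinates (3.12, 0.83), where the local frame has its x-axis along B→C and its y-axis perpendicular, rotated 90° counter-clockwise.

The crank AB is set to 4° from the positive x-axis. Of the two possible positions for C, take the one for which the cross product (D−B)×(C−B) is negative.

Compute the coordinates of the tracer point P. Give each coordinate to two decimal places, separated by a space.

1.80 -3.06

A=(0,0), D=(9.00,0)
B = A + 1.00·(cos4°, sin4°) = (0.9976, 0.0698)
|BD| = 8.0027
circle(B,6.00) ∩ circle(D,10.00): a=0.0027, h=6.0000
  candidates: C₊=(1.0526,6.0695) cross=48.016; C₋=(0.9480,-5.9300) cross=-48.016
  mode - wants cross < 0 → take C=(0.9480,-5.9300) (cross=-48.016)
ex = (C−B)/|BC| = (-0.0083,-1.0000); ey = (1.0000,-0.0083)
P = B + 3.12·ex + 0.83·ey = (1.8018,-3.0570)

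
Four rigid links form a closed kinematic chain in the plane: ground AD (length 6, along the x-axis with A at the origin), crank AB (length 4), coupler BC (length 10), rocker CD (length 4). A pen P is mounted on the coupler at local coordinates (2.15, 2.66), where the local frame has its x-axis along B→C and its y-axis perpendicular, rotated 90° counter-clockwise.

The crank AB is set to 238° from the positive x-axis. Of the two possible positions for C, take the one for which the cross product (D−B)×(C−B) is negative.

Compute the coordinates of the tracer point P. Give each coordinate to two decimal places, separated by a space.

0.07 -0.76

A=(0,0), D=(6.00,0)
B = A + 4.00·(cos238°, sin238°) = (-2.1197, -3.3922)
|BD| = 8.7998
circle(B,10.00) ∩ circle(D,4.00): a=9.1727, h=3.9826
  candidates: C₊=(4.8089,3.8185) cross=35.046; C₋=(7.8794,-3.5310) cross=-35.046
  mode - wants cross < 0 → take C=(7.8794,-3.5310) (cross=-35.046)
ex = (C−B)/|BC| = (0.9999,-0.0139); ey = (0.0139,0.9999)
P = B + 2.15·ex + 2.66·ey = (0.0670,-0.7623)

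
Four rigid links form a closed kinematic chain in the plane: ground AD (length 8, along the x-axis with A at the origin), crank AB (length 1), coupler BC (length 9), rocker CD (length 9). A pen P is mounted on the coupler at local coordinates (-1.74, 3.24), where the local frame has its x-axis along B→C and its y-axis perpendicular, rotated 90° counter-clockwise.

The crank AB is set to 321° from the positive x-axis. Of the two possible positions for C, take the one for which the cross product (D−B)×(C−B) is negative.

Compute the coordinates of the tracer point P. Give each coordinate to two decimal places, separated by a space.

A=(0,0), D=(8.00,0)
B = A + 1.00·(cos321°, sin321°) = (0.7771, -0.6293)
|BD| = 7.2502
circle(B,9.00) ∩ circle(D,9.00): a=3.6251, h=8.2376
  candidates: C₊=(3.6735,7.8919) cross=59.725; C₋=(5.1036,-8.5212) cross=-59.725
  mode - wants cross < 0 → take C=(5.1036,-8.5212) (cross=-59.725)
ex = (C−B)/|BC| = (0.4807,-0.8769); ey = (0.8769,0.4807)
P = B + -1.74·ex + 3.24·ey = (2.7818,2.4540)

2.78 2.45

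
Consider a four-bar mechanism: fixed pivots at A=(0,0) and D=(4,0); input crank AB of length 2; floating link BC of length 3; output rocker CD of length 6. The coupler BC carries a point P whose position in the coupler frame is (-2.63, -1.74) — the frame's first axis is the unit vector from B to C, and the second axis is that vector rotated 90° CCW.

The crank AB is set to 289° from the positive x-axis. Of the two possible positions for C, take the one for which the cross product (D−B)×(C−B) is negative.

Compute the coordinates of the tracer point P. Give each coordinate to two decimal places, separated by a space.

-0.97 0.81

A=(0,0), D=(4.00,0)
B = A + 2.00·(cos289°, sin289°) = (0.6511, -1.8910)
|BD| = 3.8459
circle(B,3.00) ∩ circle(D,6.00): a=-1.5873, h=2.5457
  candidates: C₊=(-1.9827,-0.4548) cross=9.790; C₋=(0.5207,-4.8882) cross=-9.790
  mode - wants cross < 0 → take C=(0.5207,-4.8882) (cross=-9.790)
ex = (C−B)/|BC| = (-0.0435,-0.9991); ey = (0.9991,-0.0435)
P = B + -2.63·ex + -1.74·ey = (-0.9729,0.8121)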